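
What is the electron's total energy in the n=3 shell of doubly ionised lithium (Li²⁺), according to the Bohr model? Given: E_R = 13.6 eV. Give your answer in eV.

E_n = −E_R·Z²/n² = −13.6 × 3²/3² = -13.6 eV

-13.6 eV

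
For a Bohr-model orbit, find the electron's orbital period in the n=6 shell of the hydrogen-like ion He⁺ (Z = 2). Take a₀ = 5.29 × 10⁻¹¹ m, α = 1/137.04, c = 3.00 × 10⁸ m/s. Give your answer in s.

8.20 × 10⁻¹⁵ s

r = n²a₀/Z = 6²·5.29 × 10⁻¹¹/2 = 9.52 × 10⁻¹⁰ m
v = Zαc/n = 2·0.00730·3.00 × 10⁸/6 = 7.30 × 10⁵ m/s
T = 2πr/v = 8.20 × 10⁻¹⁵ s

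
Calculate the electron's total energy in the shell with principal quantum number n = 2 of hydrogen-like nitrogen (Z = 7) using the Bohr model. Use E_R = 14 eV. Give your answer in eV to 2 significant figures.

E_n = −E_R·Z²/n² = −14 × 7²/2² = -170 eV

-170 eV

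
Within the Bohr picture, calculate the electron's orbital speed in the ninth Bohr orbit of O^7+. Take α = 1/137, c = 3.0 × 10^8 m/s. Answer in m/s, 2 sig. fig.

v_n = Zαc/n = 8 × 0.0073 × 3.0 × 10^8 / 9
    = 1.9 × 10^6 m/s

1.9 × 10^6 m/s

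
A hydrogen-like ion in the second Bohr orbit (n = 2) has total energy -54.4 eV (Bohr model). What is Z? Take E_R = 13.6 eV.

E_n = −E_R Z²/n² ⇒ Z² = −E_n n²/E_R = 54.4 × 2² / 13.6 ≈ 16.00
Z = 4

4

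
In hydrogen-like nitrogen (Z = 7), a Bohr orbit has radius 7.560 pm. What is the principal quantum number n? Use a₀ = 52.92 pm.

1

r_n = n²a₀/Z ⇒ n² = rZ/a₀ = 7.560 × 7 / 52.92 ≈ 1.00
n = 1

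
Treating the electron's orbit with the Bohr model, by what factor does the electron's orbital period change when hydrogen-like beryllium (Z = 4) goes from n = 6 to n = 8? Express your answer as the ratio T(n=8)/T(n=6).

64/27

T ∝ Z^-2 · n^3; with Z fixed, T ∝ n^3.
T(n=8)/T(n=6) = (8/6)^3 = 64/27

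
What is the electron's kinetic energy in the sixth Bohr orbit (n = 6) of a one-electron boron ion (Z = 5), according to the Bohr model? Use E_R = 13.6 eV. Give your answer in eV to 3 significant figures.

For a Coulomb orbit the virial theorem gives K = −E_n.
E_n = −E_R·Z²/n², so K = E_R·Z²/n² = 13.6 × 5²/6² = 9.44 eV

9.44 eV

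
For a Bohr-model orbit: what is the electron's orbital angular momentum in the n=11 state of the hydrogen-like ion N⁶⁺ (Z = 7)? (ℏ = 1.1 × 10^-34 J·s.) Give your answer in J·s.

1.2 × 10^-33 J·s

L_n = nℏ = 11 × 1.1 × 10^-34 = 1.2 × 10^-33 J·s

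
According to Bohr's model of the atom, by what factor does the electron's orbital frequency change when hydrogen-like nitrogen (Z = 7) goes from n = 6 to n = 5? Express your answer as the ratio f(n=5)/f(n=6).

f ∝ Z^2 · n^-3; with Z fixed, f ∝ n^-3.
f(n=5)/f(n=6) = (5/6)^-3 = 216/125

216/125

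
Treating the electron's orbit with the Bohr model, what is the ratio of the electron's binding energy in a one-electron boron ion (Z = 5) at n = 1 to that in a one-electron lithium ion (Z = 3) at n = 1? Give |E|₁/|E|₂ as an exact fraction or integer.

25/9

|E| ∝ Z^2 · n^-2
|E|₁/|E|₂ = (5/3)^2 · (1/1)^-2 = 25/9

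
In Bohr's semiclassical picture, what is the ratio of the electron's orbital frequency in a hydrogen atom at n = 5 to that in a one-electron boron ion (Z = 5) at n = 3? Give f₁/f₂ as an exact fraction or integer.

27/3125

f ∝ Z^2 · n^-3
f₁/f₂ = (1/5)^2 · (5/3)^-3 = 27/3125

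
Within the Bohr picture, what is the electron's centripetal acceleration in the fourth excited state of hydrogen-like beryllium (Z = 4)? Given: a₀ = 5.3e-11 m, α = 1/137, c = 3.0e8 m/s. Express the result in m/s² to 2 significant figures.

r = n²a₀/Z = 3.3e-10 m, v = Zαc/n = 1.8e6 m/s
a = v²/r = (1.8e6)² / 3.3e-10 = 9.3e21 m/s²

9.3e21 m/s²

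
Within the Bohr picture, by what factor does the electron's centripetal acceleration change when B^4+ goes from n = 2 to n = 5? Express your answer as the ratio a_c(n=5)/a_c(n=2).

16/625

a_c ∝ Z^3 · n^-4; with Z fixed, a_c ∝ n^-4.
a_c(n=5)/a_c(n=2) = (5/2)^-4 = 16/625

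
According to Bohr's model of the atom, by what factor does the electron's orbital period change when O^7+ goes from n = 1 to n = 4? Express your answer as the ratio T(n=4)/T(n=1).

64

T ∝ Z^-2 · n^3; with Z fixed, T ∝ n^3.
T(n=4)/T(n=1) = (4/1)^3 = 64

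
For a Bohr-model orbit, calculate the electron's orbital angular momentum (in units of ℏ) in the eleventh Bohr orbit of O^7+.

11

L_n = nℏ, so L/ℏ = n = 11.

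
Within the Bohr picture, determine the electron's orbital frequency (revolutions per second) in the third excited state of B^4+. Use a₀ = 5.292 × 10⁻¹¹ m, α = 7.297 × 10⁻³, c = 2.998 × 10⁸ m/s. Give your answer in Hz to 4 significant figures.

r = n²a₀/Z = 1.693 × 10⁻¹⁰ m, v = Zαc/n = 2.735 × 10⁶ m/s
f = v/(2πr) = 2.570 × 10¹⁵ Hz

2.570 × 10¹⁵ Hz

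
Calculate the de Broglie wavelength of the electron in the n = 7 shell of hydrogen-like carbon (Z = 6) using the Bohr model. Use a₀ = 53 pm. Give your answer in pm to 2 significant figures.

390 pm

The Bohr quantisation condition is nλ = 2πr_n.
r_n = n²a₀/Z = 430 pm
λ = 2πr_n/n = 2π·430/7 = 390 pm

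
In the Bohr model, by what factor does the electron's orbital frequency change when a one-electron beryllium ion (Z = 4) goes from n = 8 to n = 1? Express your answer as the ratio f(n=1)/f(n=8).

512

f ∝ Z^2 · n^-3; with Z fixed, f ∝ n^-3.
f(n=1)/f(n=8) = (1/8)^-3 = 512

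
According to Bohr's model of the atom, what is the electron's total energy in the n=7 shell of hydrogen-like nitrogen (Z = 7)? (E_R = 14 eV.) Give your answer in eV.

E_n = −E_R·Z²/n² = −14 × 7²/7² = -14 eV

-14 eV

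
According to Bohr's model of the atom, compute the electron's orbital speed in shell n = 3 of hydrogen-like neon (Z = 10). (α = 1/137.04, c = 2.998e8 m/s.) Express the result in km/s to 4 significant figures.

7292 km/s

v_n = Zαc/n = 10 × 0.007297 × 2.998e8 / 3
    = 7292 km/s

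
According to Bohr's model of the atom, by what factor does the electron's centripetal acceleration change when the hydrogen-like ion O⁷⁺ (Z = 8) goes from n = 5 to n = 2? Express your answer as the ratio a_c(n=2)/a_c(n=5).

a_c ∝ Z^3 · n^-4; with Z fixed, a_c ∝ n^-4.
a_c(n=2)/a_c(n=5) = (2/5)^-4 = 625/16

625/16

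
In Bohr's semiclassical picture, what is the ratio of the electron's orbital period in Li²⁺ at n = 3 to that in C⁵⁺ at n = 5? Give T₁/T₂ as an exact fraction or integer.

108/125

T ∝ Z^-2 · n^3
T₁/T₂ = (3/6)^-2 · (3/5)^3 = 108/125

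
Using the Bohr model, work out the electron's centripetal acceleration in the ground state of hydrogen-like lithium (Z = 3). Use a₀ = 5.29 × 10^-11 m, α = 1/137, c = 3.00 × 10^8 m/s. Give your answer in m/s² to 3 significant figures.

r = n²a₀/Z = 1.76 × 10^-11 m, v = Zαc/n = 6.57 × 10^6 m/s
a = v²/r = (6.57 × 10^6)² / 1.76 × 10^-11 = 2.45 × 10^24 m/s²

2.45 × 10^24 m/s²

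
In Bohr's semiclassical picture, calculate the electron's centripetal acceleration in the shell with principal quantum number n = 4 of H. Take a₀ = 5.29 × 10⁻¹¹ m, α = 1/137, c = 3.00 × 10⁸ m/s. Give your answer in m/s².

3.54 × 10²⁰ m/s²

r = n²a₀/Z = 8.46 × 10⁻¹⁰ m, v = Zαc/n = 5.47 × 10⁵ m/s
a = v²/r = (5.47 × 10⁵)² / 8.46 × 10⁻¹⁰ = 3.54 × 10²⁰ m/s²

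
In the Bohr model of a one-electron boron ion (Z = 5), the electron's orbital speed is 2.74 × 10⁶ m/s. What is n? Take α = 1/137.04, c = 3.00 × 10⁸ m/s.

4

v_n = Zαc/n ⇒ n = Zαc/v = 5 × 0.00730 × 3.00 × 10⁸ / 2.74 × 10⁶ ≈ 3.99
n = 4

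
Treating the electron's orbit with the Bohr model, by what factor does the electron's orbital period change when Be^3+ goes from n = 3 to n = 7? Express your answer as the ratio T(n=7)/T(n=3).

T ∝ Z^-2 · n^3; with Z fixed, T ∝ n^3.
T(n=7)/T(n=3) = (7/3)^3 = 343/27

343/27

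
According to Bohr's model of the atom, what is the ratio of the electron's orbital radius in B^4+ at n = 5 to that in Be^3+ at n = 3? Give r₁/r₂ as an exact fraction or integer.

20/9

r ∝ Z^-1 · n^2
r₁/r₂ = (5/4)^-1 · (5/3)^2 = 20/9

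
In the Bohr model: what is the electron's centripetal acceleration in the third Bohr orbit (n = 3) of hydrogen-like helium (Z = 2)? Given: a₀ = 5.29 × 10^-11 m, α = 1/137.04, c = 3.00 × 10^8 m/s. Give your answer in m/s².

r = n²a₀/Z = 2.38 × 10^-10 m, v = Zαc/n = 1.46 × 10^6 m/s
a = v²/r = (1.46 × 10^6)² / 2.38 × 10^-10 = 8.95 × 10^21 m/s²

8.95 × 10^21 m/s²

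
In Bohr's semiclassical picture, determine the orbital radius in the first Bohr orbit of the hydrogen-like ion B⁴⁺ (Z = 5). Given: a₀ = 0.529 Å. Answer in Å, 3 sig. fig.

0.106 Å

r_n = n²a₀/Z = 1² × 0.529 / 5
    = 1 × 0.529 / 5 = 0.106 Å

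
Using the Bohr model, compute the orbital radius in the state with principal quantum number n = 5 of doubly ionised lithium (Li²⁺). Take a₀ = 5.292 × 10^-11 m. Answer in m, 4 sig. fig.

r_n = n²a₀/Z = 5² × 5.292 × 10^-11 / 3
    = 25 × 5.292 × 10^-11 / 3 = 4.410 × 10^-10 m

4.410 × 10^-10 m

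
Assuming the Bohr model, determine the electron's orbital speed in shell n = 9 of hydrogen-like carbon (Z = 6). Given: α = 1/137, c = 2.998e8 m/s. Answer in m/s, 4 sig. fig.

v_n = Zαc/n = 6 × 0.007299 × 2.998e8 / 9
    = 1.459e6 m/s

1.459e6 m/s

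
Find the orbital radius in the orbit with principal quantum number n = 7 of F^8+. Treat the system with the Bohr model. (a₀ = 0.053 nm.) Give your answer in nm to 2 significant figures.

r_n = n²a₀/Z = 7² × 0.053 / 9
    = 49 × 0.053 / 9 = 0.29 nm

0.29 nm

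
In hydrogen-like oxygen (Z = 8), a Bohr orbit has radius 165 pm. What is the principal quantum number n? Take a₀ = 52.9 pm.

5

r_n = n²a₀/Z ⇒ n² = rZ/a₀ = 165 × 8 / 52.9 ≈ 24.95
n = 5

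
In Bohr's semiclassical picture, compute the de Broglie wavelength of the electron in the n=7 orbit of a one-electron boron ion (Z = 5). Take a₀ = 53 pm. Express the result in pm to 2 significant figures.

470 pm

The Bohr quantisation condition is nλ = 2πr_n.
r_n = n²a₀/Z = 520 pm
λ = 2πr_n/n = 2π·520/7 = 470 pm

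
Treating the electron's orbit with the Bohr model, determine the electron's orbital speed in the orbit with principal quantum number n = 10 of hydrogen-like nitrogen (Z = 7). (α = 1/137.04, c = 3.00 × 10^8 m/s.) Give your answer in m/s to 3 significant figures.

1.53 × 10^6 m/s

v_n = Zαc/n = 7 × 0.00730 × 3.00 × 10^8 / 10
    = 1.53 × 10^6 m/s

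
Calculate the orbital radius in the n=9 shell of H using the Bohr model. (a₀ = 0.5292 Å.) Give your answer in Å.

r_n = n²a₀/Z = 9² × 0.5292 / 1
    = 81 × 0.5292 / 1 = 42.87 Å

42.87 Å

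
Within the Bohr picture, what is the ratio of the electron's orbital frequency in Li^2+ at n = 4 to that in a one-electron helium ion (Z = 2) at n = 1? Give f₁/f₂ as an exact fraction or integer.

9/256

f ∝ Z^2 · n^-3
f₁/f₂ = (3/2)^2 · (4/1)^-3 = 9/256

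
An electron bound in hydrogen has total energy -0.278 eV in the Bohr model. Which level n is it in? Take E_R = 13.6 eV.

7

E_n = −E_R Z²/n² ⇒ n² = E_R Z²/(−E_n) = 13.6 × 1² / 0.278 ≈ 48.92
n = 7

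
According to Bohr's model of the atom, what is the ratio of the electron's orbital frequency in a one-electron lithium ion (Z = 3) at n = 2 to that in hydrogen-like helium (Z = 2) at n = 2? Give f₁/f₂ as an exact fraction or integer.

9/4

f ∝ Z^2 · n^-3
f₁/f₂ = (3/2)^2 · (2/2)^-3 = 9/4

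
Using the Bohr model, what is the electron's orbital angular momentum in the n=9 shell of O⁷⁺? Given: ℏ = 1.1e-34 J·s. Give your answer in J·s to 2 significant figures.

L_n = nℏ = 9 × 1.1e-34 = 9.9e-34 J·s

9.9e-34 J·s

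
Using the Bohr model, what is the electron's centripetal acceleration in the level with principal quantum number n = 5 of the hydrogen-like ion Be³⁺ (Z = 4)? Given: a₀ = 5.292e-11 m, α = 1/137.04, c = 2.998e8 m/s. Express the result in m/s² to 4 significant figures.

9.261e21 m/s²

r = n²a₀/Z = 3.308e-10 m, v = Zαc/n = 1.750e6 m/s
a = v²/r = (1.750e6)² / 3.308e-10 = 9.261e21 m/s²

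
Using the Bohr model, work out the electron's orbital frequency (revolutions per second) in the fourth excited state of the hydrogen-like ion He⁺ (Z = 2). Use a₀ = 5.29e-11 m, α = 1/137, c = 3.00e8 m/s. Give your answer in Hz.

r = n²a₀/Z = 6.61e-10 m, v = Zαc/n = 8.76e5 m/s
f = v/(2πr) = 2.11e14 Hz

2.11e14 Hz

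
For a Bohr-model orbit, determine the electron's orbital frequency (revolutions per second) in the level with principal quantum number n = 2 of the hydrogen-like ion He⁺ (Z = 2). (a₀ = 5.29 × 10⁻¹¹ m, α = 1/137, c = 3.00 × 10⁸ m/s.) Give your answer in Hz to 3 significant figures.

r = n²a₀/Z = 1.06 × 10⁻¹⁰ m, v = Zαc/n = 2.19 × 10⁶ m/s
f = v/(2πr) = 3.29 × 10¹⁵ Hz

3.29 × 10¹⁵ Hz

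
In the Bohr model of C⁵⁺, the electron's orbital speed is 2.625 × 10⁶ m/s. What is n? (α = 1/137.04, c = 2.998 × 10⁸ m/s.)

5

v_n = Zαc/n ⇒ n = Zαc/v = 6 × 0.007297 × 2.998 × 10⁸ / 2.625 × 10⁶ ≈ 5.00
n = 5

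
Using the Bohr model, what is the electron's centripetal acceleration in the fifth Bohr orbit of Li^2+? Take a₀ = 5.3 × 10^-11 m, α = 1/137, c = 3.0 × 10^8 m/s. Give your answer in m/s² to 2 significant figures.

3.9 × 10^21 m/s²

r = n²a₀/Z = 4.4 × 10^-10 m, v = Zαc/n = 1.3 × 10^6 m/s
a = v²/r = (1.3 × 10^6)² / 4.4 × 10^-10 = 3.9 × 10^21 m/s²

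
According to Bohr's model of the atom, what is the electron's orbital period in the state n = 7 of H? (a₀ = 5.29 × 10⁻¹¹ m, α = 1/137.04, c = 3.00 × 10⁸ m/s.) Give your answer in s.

5.21 × 10⁻¹⁴ s

r = n²a₀/Z = 7²·5.29 × 10⁻¹¹/1 = 2.59 × 10⁻⁹ m
v = Zαc/n = 1·0.00730·3.00 × 10⁸/7 = 3.13 × 10⁵ m/s
T = 2πr/v = 5.21 × 10⁻¹⁴ s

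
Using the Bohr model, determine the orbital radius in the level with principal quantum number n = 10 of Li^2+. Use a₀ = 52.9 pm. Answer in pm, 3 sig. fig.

r_n = n²a₀/Z = 10² × 52.9 / 3
    = 100 × 52.9 / 3 = 1760 pm

1760 pm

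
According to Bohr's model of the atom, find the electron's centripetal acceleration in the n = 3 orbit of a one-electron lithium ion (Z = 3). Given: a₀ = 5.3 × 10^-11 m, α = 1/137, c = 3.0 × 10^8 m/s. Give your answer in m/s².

3.0 × 10^22 m/s²

r = n²a₀/Z = 1.6 × 10^-10 m, v = Zαc/n = 2.2 × 10^6 m/s
a = v²/r = (2.2 × 10^6)² / 1.6 × 10^-10 = 3.0 × 10^22 m/s²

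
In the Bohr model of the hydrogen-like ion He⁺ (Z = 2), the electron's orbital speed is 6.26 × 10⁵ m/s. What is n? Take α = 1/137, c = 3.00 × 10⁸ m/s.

7

v_n = Zαc/n ⇒ n = Zαc/v = 2 × 0.00730 × 3.00 × 10⁸ / 6.26 × 10⁵ ≈ 7.00
n = 7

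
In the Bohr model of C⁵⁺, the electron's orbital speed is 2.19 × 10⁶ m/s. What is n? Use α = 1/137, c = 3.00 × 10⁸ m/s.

6

v_n = Zαc/n ⇒ n = Zαc/v = 6 × 0.00730 × 3.00 × 10⁸ / 2.19 × 10⁶ ≈ 6.00
n = 6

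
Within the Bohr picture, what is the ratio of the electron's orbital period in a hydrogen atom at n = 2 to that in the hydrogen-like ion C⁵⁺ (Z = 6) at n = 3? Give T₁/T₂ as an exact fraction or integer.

32/3

T ∝ Z^-2 · n^3
T₁/T₂ = (1/6)^-2 · (2/3)^3 = 32/3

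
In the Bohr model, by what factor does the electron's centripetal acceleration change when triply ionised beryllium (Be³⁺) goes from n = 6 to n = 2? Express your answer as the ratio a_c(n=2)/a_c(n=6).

81

a_c ∝ Z^3 · n^-4; with Z fixed, a_c ∝ n^-4.
a_c(n=2)/a_c(n=6) = (2/6)^-4 = 81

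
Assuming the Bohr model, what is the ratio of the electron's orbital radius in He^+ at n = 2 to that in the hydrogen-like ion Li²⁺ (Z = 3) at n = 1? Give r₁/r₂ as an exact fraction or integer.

6

r ∝ Z^-1 · n^2
r₁/r₂ = (2/3)^-1 · (2/1)^2 = 6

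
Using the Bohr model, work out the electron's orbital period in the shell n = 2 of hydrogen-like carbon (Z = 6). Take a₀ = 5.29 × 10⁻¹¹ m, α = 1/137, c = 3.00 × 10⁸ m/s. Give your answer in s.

3.37 × 10⁻¹⁷ s

r = n²a₀/Z = 2²·5.29 × 10⁻¹¹/6 = 3.53 × 10⁻¹¹ m
v = Zαc/n = 6·0.00730·3.00 × 10⁸/2 = 6.57 × 10⁶ m/s
T = 2πr/v = 3.37 × 10⁻¹⁷ s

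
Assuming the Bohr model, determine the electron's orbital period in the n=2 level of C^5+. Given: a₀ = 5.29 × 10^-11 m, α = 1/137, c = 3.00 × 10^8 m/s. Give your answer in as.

r = n²a₀/Z = 2²·5.29 × 10^-11/6 = 3.53 × 10^-11 m
v = Zαc/n = 6·0.00730·3.00 × 10^8/2 = 6.57 × 10^6 m/s
T = 2πr/v = 3.37 × 10^-17 s = 33.7 as

33.7 as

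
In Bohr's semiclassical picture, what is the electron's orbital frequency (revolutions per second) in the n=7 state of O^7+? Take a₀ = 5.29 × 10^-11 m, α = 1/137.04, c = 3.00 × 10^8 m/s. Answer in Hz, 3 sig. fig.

r = n²a₀/Z = 3.24 × 10^-10 m, v = Zαc/n = 2.50 × 10^6 m/s
f = v/(2πr) = 1.23 × 10^15 Hz

1.23 × 10^15 Hz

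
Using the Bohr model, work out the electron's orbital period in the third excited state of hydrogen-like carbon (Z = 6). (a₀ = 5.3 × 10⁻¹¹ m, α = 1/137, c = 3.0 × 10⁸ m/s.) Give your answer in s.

r = n²a₀/Z = 4²·5.3 × 10⁻¹¹/6 = 1.4 × 10⁻¹⁰ m
v = Zαc/n = 6·0.0073·3.0 × 10⁸/4 = 3.3 × 10⁶ m/s
T = 2πr/v = 2.7 × 10⁻¹⁶ s

2.7 × 10⁻¹⁶ s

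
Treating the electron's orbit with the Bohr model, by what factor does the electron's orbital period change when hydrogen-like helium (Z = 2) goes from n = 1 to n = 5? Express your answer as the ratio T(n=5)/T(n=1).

T ∝ Z^-2 · n^3; with Z fixed, T ∝ n^3.
T(n=5)/T(n=1) = (5/1)^3 = 125

125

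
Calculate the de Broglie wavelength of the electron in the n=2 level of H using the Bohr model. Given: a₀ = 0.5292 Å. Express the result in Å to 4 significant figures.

6.650 Å

The Bohr quantisation condition is nλ = 2πr_n.
r_n = n²a₀/Z = 2.117 Å
λ = 2πr_n/n = 2π·2.117/2 = 6.650 Å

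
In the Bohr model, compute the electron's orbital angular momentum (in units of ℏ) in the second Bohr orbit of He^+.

L_n = nℏ, so L/ℏ = n = 2.

2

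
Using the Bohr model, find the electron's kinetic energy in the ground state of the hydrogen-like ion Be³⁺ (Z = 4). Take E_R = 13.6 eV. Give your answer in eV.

For a Coulomb orbit the virial theorem gives K = −E_n.
E_n = −E_R·Z²/n², so K = E_R·Z²/n² = 13.6 × 4²/1² = 218 eV

218 eV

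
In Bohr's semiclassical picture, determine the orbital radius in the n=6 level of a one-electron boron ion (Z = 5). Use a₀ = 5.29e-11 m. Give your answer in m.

3.81e-10 m

r_n = n²a₀/Z = 6² × 5.29e-11 / 5
    = 36 × 5.29e-11 / 5 = 3.81e-10 m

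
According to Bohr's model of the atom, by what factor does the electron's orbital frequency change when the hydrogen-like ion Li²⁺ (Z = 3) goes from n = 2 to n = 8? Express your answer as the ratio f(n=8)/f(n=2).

f ∝ Z^2 · n^-3; with Z fixed, f ∝ n^-3.
f(n=8)/f(n=2) = (8/2)^-3 = 1/64

1/64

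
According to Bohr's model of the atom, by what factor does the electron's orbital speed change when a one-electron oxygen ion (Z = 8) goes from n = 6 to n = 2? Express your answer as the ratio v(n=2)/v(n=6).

v ∝ Z^1 · n^-1; with Z fixed, v ∝ n^-1.
v(n=2)/v(n=6) = (2/6)^-1 = 3

3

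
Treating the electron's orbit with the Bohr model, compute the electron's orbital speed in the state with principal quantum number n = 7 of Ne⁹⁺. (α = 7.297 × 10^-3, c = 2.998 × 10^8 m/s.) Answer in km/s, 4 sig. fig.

3125 km/s

v_n = Zαc/n = 10 × 0.007297 × 2.998 × 10^8 / 7
    = 3125 km/s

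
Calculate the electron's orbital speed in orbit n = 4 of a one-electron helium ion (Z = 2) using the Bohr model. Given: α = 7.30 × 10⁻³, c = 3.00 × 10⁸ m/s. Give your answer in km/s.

1100 km/s

v_n = Zαc/n = 2 × 0.00730 × 3.00 × 10⁸ / 4
    = 1100 km/s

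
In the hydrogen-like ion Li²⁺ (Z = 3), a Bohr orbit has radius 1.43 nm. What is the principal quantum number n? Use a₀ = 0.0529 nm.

9

r_n = n²a₀/Z ⇒ n² = rZ/a₀ = 1.43 × 3 / 0.0529 ≈ 81.10
n = 9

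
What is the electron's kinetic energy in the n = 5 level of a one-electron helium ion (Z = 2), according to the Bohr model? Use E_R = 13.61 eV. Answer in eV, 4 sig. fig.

2.178 eV

For a Coulomb orbit the virial theorem gives K = −E_n.
E_n = −E_R·Z²/n², so K = E_R·Z²/n² = 13.61 × 2²/5² = 2.178 eV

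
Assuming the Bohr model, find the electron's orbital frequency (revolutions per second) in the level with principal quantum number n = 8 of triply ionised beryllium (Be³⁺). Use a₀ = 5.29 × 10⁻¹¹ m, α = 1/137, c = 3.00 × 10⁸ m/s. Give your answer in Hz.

2.06 × 10¹⁴ Hz

r = n²a₀/Z = 8.46 × 10⁻¹⁰ m, v = Zαc/n = 1.09 × 10⁶ m/s
f = v/(2πr) = 2.06 × 10¹⁴ Hz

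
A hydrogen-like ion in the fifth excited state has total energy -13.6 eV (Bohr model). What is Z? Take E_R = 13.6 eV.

6

E_n = −E_R Z²/n² ⇒ Z² = −E_n n²/E_R = 13.6 × 6² / 13.6 ≈ 36.00
Z = 6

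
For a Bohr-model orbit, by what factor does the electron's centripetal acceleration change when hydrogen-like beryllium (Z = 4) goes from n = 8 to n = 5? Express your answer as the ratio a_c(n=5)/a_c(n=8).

4096/625

a_c ∝ Z^3 · n^-4; with Z fixed, a_c ∝ n^-4.
a_c(n=5)/a_c(n=8) = (5/8)^-4 = 4096/625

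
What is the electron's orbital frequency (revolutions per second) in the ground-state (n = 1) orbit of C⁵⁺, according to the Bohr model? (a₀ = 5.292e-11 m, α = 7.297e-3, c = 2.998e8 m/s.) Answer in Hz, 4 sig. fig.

2.369e17 Hz

r = n²a₀/Z = 8.820e-12 m, v = Zαc/n = 1.313e7 m/s
f = v/(2πr) = 2.369e17 Hz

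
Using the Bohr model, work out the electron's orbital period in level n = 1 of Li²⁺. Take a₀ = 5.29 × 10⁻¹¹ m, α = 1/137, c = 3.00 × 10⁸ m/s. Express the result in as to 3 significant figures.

r = n²a₀/Z = 1²·5.29 × 10⁻¹¹/3 = 1.76 × 10⁻¹¹ m
v = Zαc/n = 3·0.00730·3.00 × 10⁸/1 = 6.57 × 10⁶ m/s
T = 2πr/v = 1.69 × 10⁻¹⁷ s = 16.9 as

16.9 as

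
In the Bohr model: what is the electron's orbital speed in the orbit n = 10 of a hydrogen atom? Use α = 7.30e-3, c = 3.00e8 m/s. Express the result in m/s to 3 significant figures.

v_n = Zαc/n = 1 × 0.00730 × 3.00e8 / 10
    = 2.19e5 m/s

2.19e5 m/s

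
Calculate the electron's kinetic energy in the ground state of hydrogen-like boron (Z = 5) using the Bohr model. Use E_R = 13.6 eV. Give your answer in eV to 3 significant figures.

340 eV

For a Coulomb orbit the virial theorem gives K = −E_n.
E_n = −E_R·Z²/n², so K = E_R·Z²/n² = 13.6 × 5²/1² = 340 eV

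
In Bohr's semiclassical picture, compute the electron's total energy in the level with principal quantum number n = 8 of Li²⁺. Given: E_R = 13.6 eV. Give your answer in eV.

-1.91 eV

E_n = −E_R·Z²/n² = −13.6 × 3²/8² = -1.91 eV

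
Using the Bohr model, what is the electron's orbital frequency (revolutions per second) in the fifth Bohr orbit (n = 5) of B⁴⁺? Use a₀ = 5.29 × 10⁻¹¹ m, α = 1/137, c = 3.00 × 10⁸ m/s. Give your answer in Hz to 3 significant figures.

r = n²a₀/Z = 2.64 × 10⁻¹⁰ m, v = Zαc/n = 2.19 × 10⁶ m/s
f = v/(2πr) = 1.32 × 10¹⁵ Hz

1.32 × 10¹⁵ Hz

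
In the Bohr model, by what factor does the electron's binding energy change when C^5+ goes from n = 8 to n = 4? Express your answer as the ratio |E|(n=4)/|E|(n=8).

4

|E| ∝ Z^2 · n^-2; with Z fixed, |E| ∝ n^-2.
|E|(n=4)/|E|(n=8) = (4/8)^-2 = 4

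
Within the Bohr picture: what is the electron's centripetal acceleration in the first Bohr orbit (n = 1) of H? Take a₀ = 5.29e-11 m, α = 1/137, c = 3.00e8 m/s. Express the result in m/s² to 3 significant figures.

9.06e22 m/s²

r = n²a₀/Z = 5.29e-11 m, v = Zαc/n = 2.19e6 m/s
a = v²/r = (2.19e6)² / 5.29e-11 = 9.06e22 m/s²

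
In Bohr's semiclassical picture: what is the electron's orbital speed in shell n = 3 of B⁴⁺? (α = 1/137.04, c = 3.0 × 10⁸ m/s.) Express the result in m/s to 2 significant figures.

v_n = Zαc/n = 5 × 0.0073 × 3.0 × 10⁸ / 3
    = 3.6 × 10⁶ m/s

3.6 × 10⁶ m/s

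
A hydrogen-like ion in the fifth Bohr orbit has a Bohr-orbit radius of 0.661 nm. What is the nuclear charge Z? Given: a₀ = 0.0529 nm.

2

r_n = n²a₀/Z ⇒ Z = n²a₀/r = 5² × 0.0529 / 0.661 ≈ 2.00
Z = 2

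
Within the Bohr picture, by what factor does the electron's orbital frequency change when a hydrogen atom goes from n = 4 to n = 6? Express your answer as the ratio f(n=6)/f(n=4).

8/27

f ∝ Z^2 · n^-3; with Z fixed, f ∝ n^-3.
f(n=6)/f(n=4) = (6/4)^-3 = 8/27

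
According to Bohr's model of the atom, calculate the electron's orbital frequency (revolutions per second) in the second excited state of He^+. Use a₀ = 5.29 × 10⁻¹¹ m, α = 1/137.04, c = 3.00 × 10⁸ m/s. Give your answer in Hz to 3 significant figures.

r = n²a₀/Z = 2.38 × 10⁻¹⁰ m, v = Zαc/n = 1.46 × 10⁶ m/s
f = v/(2πr) = 9.76 × 10¹⁴ Hz

9.76 × 10¹⁴ Hz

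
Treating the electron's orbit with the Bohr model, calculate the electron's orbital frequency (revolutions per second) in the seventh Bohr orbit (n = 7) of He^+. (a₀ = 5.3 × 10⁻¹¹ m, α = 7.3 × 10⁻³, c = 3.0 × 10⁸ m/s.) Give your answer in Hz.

r = n²a₀/Z = 1.3 × 10⁻⁹ m, v = Zαc/n = 6.3 × 10⁵ m/s
f = v/(2πr) = 7.7 × 10¹³ Hz

7.7 × 10¹³ Hz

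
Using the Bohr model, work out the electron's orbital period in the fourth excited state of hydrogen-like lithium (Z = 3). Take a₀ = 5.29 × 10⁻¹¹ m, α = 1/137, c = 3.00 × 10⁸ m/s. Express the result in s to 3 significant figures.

r = n²a₀/Z = 5²·5.29 × 10⁻¹¹/3 = 4.41 × 10⁻¹⁰ m
v = Zαc/n = 3·0.00730·3.00 × 10⁸/5 = 1.31 × 10⁶ m/s
T = 2πr/v = 2.11 × 10⁻¹⁵ s

2.11 × 10⁻¹⁵ s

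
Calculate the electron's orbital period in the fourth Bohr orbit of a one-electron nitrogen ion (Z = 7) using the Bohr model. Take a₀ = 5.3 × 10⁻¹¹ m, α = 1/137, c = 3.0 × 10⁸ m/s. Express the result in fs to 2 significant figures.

0.20 fs

r = n²a₀/Z = 4²·5.3 × 10⁻¹¹/7 = 1.2 × 10⁻¹⁰ m
v = Zαc/n = 7·0.0073·3.0 × 10⁸/4 = 3.8 × 10⁶ m/s
T = 2πr/v = 2.0 × 10⁻¹⁶ s = 0.20 fs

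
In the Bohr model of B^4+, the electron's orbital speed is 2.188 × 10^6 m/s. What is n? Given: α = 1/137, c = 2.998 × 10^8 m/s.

v_n = Zαc/n ⇒ n = Zαc/v = 5 × 0.007299 × 2.998 × 10^8 / 2.188 × 10^6 ≈ 5.00
n = 5

5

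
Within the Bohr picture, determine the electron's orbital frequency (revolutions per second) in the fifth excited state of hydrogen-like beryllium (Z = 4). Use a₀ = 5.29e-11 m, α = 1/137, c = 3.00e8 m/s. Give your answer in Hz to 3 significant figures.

r = n²a₀/Z = 4.76e-10 m, v = Zαc/n = 1.46e6 m/s
f = v/(2πr) = 4.88e14 Hz

4.88e14 Hz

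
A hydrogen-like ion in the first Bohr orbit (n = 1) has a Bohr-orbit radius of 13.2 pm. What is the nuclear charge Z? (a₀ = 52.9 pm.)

4

r_n = n²a₀/Z ⇒ Z = n²a₀/r = 1² × 52.9 / 13.2 ≈ 4.01
Z = 4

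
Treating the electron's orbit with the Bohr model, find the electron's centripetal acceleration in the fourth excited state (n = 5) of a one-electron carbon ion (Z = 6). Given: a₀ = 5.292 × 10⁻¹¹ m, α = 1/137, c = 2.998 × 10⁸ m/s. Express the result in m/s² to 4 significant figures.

3.127 × 10²² m/s²

r = n²a₀/Z = 2.205 × 10⁻¹⁰ m, v = Zαc/n = 2.626 × 10⁶ m/s
a = v²/r = (2.626 × 10⁶)² / 2.205 × 10⁻¹⁰ = 3.127 × 10²² m/s²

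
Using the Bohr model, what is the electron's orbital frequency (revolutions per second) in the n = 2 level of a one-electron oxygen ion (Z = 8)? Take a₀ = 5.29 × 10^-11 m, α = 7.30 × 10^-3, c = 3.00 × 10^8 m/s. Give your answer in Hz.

5.27 × 10^16 Hz

r = n²a₀/Z = 2.65 × 10^-11 m, v = Zαc/n = 8.76 × 10^6 m/s
f = v/(2πr) = 5.27 × 10^16 Hz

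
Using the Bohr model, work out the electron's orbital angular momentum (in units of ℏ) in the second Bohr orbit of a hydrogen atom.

L_n = nℏ, so L/ℏ = n = 2.

2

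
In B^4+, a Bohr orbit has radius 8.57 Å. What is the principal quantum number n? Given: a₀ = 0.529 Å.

r_n = n²a₀/Z ⇒ n² = rZ/a₀ = 8.57 × 5 / 0.529 ≈ 81.00
n = 9

9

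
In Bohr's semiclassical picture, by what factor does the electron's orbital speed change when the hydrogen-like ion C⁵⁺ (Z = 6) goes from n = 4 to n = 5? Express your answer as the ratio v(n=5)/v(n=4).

v ∝ Z^1 · n^-1; with Z fixed, v ∝ n^-1.
v(n=5)/v(n=4) = (5/4)^-1 = 4/5

4/5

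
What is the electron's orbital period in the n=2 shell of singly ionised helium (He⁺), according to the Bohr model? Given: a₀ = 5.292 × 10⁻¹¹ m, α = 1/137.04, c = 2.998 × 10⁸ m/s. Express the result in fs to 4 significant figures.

r = n²a₀/Z = 2²·5.292 × 10⁻¹¹/2 = 1.058 × 10⁻¹⁰ m
v = Zαc/n = 2·0.007297·2.998 × 10⁸/2 = 2.188 × 10⁶ m/s
T = 2πr/v = 3.040 × 10⁻¹⁶ s = 0.3040 fs

0.3040 fs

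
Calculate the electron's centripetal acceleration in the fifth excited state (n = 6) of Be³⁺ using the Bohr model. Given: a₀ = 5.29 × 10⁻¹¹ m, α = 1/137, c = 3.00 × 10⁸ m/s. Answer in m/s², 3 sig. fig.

4.48 × 10²¹ m/s²

r = n²a₀/Z = 4.76 × 10⁻¹⁰ m, v = Zαc/n = 1.46 × 10⁶ m/s
a = v²/r = (1.46 × 10⁶)² / 4.76 × 10⁻¹⁰ = 4.48 × 10²¹ m/s²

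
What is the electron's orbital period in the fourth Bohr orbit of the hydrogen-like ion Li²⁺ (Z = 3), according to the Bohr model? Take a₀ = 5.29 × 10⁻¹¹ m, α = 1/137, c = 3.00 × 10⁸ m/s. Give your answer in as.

r = n²a₀/Z = 4²·5.29 × 10⁻¹¹/3 = 2.82 × 10⁻¹⁰ m
v = Zαc/n = 3·0.00730·3.00 × 10⁸/4 = 1.64 × 10⁶ m/s
T = 2πr/v = 1.08 × 10⁻¹⁵ s = 1080 as

1080 as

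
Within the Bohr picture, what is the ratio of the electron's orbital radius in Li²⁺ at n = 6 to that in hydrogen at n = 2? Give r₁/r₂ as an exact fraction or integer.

r ∝ Z^-1 · n^2
r₁/r₂ = (3/1)^-1 · (6/2)^2 = 3

3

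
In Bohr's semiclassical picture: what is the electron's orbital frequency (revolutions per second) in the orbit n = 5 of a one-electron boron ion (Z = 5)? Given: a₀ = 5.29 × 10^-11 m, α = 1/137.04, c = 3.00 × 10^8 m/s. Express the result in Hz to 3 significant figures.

1.32 × 10^15 Hz

r = n²a₀/Z = 2.64 × 10^-10 m, v = Zαc/n = 2.19 × 10^6 m/s
f = v/(2πr) = 1.32 × 10^15 Hz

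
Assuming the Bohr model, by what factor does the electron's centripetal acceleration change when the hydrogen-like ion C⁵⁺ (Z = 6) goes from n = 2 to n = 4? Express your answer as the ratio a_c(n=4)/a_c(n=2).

1/16

a_c ∝ Z^3 · n^-4; with Z fixed, a_c ∝ n^-4.
a_c(n=4)/a_c(n=2) = (4/2)^-4 = 1/16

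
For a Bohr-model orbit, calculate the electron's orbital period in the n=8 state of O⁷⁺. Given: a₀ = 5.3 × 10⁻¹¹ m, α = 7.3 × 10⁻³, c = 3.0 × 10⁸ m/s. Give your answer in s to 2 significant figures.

r = n²a₀/Z = 8²·5.3 × 10⁻¹¹/8 = 4.2 × 10⁻¹⁰ m
v = Zαc/n = 8·0.0073·3.0 × 10⁸/8 = 2.2 × 10⁶ m/s
T = 2πr/v = 1.2 × 10⁻¹⁵ s

1.2 × 10⁻¹⁵ s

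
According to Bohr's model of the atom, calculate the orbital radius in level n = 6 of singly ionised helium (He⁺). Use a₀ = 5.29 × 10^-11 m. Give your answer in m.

9.52 × 10^-10 m

r_n = n²a₀/Z = 6² × 5.29 × 10^-11 / 2
    = 36 × 5.29 × 10^-11 / 2 = 9.52 × 10^-10 m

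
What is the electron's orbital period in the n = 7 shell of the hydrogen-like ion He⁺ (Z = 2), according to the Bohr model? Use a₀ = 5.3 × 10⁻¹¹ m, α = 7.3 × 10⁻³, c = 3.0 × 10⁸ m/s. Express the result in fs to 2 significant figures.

13 fs

r = n²a₀/Z = 7²·5.3 × 10⁻¹¹/2 = 1.3 × 10⁻⁹ m
v = Zαc/n = 2·0.0073·3.0 × 10⁸/7 = 6.3 × 10⁵ m/s
T = 2πr/v = 1.3 × 10⁻¹⁴ s = 13 fs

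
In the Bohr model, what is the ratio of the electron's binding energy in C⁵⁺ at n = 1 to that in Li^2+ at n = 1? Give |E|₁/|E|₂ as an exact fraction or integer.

|E| ∝ Z^2 · n^-2
|E|₁/|E|₂ = (6/3)^2 · (1/1)^-2 = 4

4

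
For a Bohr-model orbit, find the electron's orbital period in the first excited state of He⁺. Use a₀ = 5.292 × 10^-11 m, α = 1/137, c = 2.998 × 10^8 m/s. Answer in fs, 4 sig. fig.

0.3039 fs

r = n²a₀/Z = 2²·5.292 × 10^-11/2 = 1.058 × 10^-10 m
v = Zαc/n = 2·0.007299·2.998 × 10^8/2 = 2.188 × 10^6 m/s
T = 2πr/v = 3.039 × 10^-16 s = 0.3039 fs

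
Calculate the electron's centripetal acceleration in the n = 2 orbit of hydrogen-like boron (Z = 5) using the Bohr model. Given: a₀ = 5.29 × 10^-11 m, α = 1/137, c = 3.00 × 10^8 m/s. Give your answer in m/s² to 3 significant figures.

7.08 × 10^23 m/s²

r = n²a₀/Z = 4.23 × 10^-11 m, v = Zαc/n = 5.47 × 10^6 m/s
a = v²/r = (5.47 × 10^6)² / 4.23 × 10^-11 = 7.08 × 10^23 m/s²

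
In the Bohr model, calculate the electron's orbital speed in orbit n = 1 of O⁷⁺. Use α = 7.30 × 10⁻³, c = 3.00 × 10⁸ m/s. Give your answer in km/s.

1.75 × 10⁴ km/s

v_n = Zαc/n = 8 × 0.00730 × 3.00 × 10⁸ / 1
    = 1.75 × 10⁴ km/s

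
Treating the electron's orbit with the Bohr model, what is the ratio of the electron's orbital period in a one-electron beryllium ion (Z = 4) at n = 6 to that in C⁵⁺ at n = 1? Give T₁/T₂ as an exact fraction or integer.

T ∝ Z^-2 · n^3
T₁/T₂ = (4/6)^-2 · (6/1)^3 = 486

486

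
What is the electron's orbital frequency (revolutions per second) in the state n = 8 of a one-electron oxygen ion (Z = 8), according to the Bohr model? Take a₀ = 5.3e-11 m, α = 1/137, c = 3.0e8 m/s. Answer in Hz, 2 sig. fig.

8.2e14 Hz

r = n²a₀/Z = 4.2e-10 m, v = Zαc/n = 2.2e6 m/s
f = v/(2πr) = 8.2e14 Hz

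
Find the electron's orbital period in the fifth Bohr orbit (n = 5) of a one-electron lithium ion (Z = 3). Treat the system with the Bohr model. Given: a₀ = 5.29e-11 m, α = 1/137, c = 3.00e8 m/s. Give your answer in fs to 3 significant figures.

2.11 fs

r = n²a₀/Z = 5²·5.29e-11/3 = 4.41e-10 m
v = Zαc/n = 3·0.00730·3.00e8/5 = 1.31e6 m/s
T = 2πr/v = 2.11e-15 s = 2.11 fs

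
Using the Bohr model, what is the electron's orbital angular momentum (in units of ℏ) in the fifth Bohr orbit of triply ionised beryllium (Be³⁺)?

5

L_n = nℏ, so L/ℏ = n = 5.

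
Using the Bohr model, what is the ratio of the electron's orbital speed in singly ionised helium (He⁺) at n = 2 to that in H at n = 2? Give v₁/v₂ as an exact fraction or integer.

2

v ∝ Z^1 · n^-1
v₁/v₂ = (2/1)^1 · (2/2)^-1 = 2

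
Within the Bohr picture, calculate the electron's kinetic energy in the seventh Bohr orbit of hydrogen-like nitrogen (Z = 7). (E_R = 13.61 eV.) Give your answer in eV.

For a Coulomb orbit the virial theorem gives K = −E_n.
E_n = −E_R·Z²/n², so K = E_R·Z²/n² = 13.61 × 7²/7² = 13.61 eV

13.61 eV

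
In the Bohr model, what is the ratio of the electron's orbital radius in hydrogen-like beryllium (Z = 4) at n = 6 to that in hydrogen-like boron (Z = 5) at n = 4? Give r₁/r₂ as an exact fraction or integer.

r ∝ Z^-1 · n^2
r₁/r₂ = (4/5)^-1 · (6/4)^2 = 45/16

45/16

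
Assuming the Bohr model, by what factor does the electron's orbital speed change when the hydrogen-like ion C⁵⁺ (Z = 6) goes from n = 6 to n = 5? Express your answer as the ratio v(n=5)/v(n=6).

6/5

v ∝ Z^1 · n^-1; with Z fixed, v ∝ n^-1.
v(n=5)/v(n=6) = (5/6)^-1 = 6/5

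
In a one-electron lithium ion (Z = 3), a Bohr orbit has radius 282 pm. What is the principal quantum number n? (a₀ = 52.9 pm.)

r_n = n²a₀/Z ⇒ n² = rZ/a₀ = 282 × 3 / 52.9 ≈ 15.99
n = 4

4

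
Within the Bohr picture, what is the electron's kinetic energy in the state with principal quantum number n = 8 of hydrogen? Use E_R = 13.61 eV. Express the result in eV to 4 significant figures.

0.2127 eV

For a Coulomb orbit the virial theorem gives K = −E_n.
E_n = −E_R·Z²/n², so K = E_R·Z²/n² = 13.61 × 1²/8² = 0.2127 eV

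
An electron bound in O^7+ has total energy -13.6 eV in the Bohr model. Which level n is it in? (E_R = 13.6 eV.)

8

E_n = −E_R Z²/n² ⇒ n² = E_R Z²/(−E_n) = 13.6 × 8² / 13.6 ≈ 64.00
n = 8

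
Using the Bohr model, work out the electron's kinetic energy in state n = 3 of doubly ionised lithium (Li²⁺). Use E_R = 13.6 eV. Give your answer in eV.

For a Coulomb orbit the virial theorem gives K = −E_n.
E_n = −E_R·Z²/n², so K = E_R·Z²/n² = 13.6 × 3²/3² = 13.6 eV

13.6 eV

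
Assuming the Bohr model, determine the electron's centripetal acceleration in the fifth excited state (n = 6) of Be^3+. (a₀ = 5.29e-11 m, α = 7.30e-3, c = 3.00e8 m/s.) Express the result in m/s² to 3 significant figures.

r = n²a₀/Z = 4.76e-10 m, v = Zαc/n = 1.46e6 m/s
a = v²/r = (1.46e6)² / 4.76e-10 = 4.48e21 m/s²

4.48e21 m/s²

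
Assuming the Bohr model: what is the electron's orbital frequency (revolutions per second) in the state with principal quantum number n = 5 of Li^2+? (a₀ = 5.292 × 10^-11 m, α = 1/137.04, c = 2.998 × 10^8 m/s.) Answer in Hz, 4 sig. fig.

r = n²a₀/Z = 4.410 × 10^-10 m, v = Zαc/n = 1.313 × 10^6 m/s
f = v/(2πr) = 4.737 × 10^14 Hz

4.737 × 10^14 Hz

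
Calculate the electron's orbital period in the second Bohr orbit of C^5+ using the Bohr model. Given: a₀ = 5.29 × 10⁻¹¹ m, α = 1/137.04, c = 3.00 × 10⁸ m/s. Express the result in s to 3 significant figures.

3.37 × 10⁻¹⁷ s

r = n²a₀/Z = 2²·5.29 × 10⁻¹¹/6 = 3.53 × 10⁻¹¹ m
v = Zαc/n = 6·0.00730·3.00 × 10⁸/2 = 6.57 × 10⁶ m/s
T = 2πr/v = 3.37 × 10⁻¹⁷ s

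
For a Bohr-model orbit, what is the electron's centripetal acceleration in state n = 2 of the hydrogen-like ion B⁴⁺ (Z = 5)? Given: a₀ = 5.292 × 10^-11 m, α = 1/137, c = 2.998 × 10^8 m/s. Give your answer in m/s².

7.070 × 10^23 m/s²

r = n²a₀/Z = 4.234 × 10^-11 m, v = Zαc/n = 5.471 × 10^6 m/s
a = v²/r = (5.471 × 10^6)² / 4.234 × 10^-11 = 7.070 × 10^23 m/s²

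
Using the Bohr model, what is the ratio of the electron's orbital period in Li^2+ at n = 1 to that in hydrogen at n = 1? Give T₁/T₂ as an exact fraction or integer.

T ∝ Z^-2 · n^3
T₁/T₂ = (3/1)^-2 · (1/1)^3 = 1/9

1/9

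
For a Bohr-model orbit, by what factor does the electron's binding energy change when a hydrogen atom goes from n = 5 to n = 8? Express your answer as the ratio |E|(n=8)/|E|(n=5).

25/64

|E| ∝ Z^2 · n^-2; with Z fixed, |E| ∝ n^-2.
|E|(n=8)/|E|(n=5) = (8/5)^-2 = 25/64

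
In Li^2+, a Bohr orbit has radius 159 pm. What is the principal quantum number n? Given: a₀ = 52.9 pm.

r_n = n²a₀/Z ⇒ n² = rZ/a₀ = 159 × 3 / 52.9 ≈ 9.02
n = 3

3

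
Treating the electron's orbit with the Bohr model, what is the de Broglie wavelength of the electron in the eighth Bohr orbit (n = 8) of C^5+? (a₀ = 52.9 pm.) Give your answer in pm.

443 pm

The Bohr quantisation condition is nλ = 2πr_n.
r_n = n²a₀/Z = 564 pm
λ = 2πr_n/n = 2π·564/8 = 443 pm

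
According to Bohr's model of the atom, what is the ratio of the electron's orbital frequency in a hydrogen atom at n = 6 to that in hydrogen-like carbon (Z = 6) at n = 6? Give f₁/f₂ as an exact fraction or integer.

f ∝ Z^2 · n^-3
f₁/f₂ = (1/6)^2 · (6/6)^-3 = 1/36

1/36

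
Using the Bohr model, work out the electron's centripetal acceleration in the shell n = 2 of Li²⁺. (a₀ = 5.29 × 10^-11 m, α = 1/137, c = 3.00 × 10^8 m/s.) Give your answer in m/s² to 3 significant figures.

1.53 × 10^23 m/s²

r = n²a₀/Z = 7.05 × 10^-11 m, v = Zαc/n = 3.28 × 10^6 m/s
a = v²/r = (3.28 × 10^6)² / 7.05 × 10^-11 = 1.53 × 10^23 m/s²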